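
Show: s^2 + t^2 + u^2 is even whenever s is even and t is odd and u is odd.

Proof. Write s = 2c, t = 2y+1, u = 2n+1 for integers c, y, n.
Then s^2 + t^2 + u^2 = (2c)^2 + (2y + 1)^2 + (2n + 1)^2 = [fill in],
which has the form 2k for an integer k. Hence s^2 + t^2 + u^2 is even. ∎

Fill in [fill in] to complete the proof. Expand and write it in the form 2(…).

2(2c^2 + 2n^2 + 2n + 2y^2 + 2y + 1)

(2c)^2 + (2y + 1)^2 + (2n + 1)^2 = 4c^2 + 4n^2 + 4n + 4y^2 + 4y + 2
= 2(2c^2 + 2n^2 + 2n + 2y^2 + 2y + 1).
Since 2c^2 + 2n^2 + 2n + 2y^2 + 2y + 1 is an integer, the sum of squares is of the form 2k for an integer k.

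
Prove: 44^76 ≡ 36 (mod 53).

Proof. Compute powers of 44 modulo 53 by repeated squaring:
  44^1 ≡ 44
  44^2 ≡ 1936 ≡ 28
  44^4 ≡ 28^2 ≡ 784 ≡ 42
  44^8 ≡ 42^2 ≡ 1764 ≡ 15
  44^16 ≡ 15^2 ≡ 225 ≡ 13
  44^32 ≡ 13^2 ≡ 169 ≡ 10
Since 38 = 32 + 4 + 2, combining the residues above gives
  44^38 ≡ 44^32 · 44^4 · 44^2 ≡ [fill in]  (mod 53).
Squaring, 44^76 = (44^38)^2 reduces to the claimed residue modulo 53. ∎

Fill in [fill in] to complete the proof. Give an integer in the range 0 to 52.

44^32 · 44^4 · 44^2 ≡ 10 · 42 · 28 = 11760.
11760 mod 53 = 47, so 44^38 ≡ 47 (mod 53).

47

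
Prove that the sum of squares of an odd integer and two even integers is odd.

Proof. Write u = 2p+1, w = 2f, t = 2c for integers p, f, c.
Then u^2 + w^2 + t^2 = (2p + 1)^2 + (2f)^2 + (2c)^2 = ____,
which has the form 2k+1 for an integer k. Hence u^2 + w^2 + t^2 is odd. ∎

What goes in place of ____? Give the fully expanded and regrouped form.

(2p + 1)^2 + (2f)^2 + (2c)^2 = 4c^2 + 4f^2 + 4p^2 + 4p + 1
= 2(2c^2 + 2f^2 + 2p^2 + 2p) + 1.
Since 2c^2 + 2f^2 + 2p^2 + 2p is an integer, the sum of squares is of the form 2k+1 for an integer k.

2(2c^2 + 2f^2 + 2p^2 + 2p) + 1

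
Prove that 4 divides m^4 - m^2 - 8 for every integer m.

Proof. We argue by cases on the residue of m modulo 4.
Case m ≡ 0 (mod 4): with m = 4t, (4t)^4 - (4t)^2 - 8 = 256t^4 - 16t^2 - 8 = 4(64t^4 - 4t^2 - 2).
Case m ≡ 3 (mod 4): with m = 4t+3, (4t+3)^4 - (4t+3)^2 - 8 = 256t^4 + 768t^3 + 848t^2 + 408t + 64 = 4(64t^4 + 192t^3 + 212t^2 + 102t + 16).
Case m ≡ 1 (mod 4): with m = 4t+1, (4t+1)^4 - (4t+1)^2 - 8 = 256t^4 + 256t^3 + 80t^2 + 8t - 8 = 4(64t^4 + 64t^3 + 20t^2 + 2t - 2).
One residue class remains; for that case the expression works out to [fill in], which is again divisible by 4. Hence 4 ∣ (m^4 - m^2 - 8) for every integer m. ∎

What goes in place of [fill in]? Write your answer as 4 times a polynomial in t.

4(64t^4 + 128t^3 + 92t^2 + 28t + 1)

The residues treated are {0, 3, 1}, so the missing case is m ≡ 2 (mod 4); write m = 4t+2.
Then (4t+2)^4 - (4t+2)^2 - 8 = 256t^4 + 512t^3 + 368t^2 + 112t + 4 = 4(64t^4 + 128t^3 + 92t^2 + 28t + 1).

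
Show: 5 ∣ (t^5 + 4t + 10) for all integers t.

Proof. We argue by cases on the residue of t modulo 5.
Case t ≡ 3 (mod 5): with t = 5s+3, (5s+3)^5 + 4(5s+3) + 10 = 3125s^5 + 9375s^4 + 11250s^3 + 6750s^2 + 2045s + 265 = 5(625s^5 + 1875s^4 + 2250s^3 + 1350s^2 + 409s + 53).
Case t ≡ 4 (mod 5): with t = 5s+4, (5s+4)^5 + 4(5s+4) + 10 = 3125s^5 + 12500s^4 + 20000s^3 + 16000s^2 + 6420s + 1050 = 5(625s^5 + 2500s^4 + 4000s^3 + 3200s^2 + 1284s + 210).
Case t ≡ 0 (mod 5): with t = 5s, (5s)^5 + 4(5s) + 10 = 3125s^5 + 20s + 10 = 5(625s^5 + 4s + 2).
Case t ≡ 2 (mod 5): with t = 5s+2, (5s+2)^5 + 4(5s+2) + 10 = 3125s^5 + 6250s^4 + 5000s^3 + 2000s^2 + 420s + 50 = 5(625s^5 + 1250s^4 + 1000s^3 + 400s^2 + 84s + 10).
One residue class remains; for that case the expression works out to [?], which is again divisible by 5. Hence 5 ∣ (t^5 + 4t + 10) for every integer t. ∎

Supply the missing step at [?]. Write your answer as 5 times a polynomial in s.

The residues treated are {3, 4, 0, 2}, so the missing case is t ≡ 1 (mod 5); write t = 5s+1.
Then (5s+1)^5 + 4(5s+1) + 10 = 3125s^5 + 3125s^4 + 1250s^3 + 250s^2 + 45s + 15 = 5(625s^5 + 625s^4 + 250s^3 + 50s^2 + 9s + 3).

5(625s^5 + 625s^4 + 250s^3 + 50s^2 + 9s + 3)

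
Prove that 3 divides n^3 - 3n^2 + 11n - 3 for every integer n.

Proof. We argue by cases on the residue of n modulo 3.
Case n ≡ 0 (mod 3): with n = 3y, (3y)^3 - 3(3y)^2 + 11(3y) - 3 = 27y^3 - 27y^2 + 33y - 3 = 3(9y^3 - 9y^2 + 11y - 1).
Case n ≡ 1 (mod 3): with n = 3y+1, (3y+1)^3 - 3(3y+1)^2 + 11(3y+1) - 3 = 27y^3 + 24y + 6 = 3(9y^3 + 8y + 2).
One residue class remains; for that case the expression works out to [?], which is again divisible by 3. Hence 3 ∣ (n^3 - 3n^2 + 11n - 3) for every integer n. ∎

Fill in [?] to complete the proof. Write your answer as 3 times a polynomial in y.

3(9y^3 + 9y^2 + 11y + 5)

Only n ≡ 2 (mod 3) is unaccounted for. Put n = 3y+2:
(3y+2)^3 - 3(3y+2)^2 + 11(3y+2) - 3 expands to 27y^3 + 27y^2 + 33y + 15,
and factoring out 3 leaves 3(9y^3 + 9y^2 + 11y + 5).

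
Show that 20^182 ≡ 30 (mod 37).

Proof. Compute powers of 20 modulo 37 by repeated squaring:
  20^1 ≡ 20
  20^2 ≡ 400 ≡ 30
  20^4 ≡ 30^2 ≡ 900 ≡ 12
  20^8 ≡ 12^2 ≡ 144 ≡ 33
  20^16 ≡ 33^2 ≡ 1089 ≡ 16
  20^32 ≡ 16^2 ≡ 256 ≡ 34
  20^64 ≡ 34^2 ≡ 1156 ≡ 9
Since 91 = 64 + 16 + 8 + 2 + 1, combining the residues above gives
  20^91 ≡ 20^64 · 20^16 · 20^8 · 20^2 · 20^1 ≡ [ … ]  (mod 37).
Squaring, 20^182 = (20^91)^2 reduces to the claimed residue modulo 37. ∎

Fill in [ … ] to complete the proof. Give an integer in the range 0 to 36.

17

Multiply the listed residues: 9 · 16 · 33 · 30 · 20 = 144 → 4752 → 142560 → 2851200.
Reducing modulo 37: 2851200 = 77059·37 + 17, so 20^91 ≡ 17.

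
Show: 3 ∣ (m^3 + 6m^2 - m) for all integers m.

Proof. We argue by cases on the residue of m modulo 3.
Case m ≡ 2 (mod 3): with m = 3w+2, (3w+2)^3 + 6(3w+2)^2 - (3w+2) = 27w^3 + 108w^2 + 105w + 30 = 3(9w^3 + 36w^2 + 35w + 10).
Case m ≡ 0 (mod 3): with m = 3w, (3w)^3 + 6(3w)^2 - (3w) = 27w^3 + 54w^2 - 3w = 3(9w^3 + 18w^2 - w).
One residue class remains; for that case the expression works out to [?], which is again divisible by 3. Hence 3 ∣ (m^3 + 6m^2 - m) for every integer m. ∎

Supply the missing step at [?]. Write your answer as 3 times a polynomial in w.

The residues treated are {2, 0}, so the missing case is m ≡ 1 (mod 3); write m = 3w+1.
Then (3w+1)^3 + 6(3w+1)^2 - (3w+1) = 27w^3 + 81w^2 + 42w + 6 = 3(9w^3 + 27w^2 + 14w + 2).

3(9w^3 + 27w^2 + 14w + 2)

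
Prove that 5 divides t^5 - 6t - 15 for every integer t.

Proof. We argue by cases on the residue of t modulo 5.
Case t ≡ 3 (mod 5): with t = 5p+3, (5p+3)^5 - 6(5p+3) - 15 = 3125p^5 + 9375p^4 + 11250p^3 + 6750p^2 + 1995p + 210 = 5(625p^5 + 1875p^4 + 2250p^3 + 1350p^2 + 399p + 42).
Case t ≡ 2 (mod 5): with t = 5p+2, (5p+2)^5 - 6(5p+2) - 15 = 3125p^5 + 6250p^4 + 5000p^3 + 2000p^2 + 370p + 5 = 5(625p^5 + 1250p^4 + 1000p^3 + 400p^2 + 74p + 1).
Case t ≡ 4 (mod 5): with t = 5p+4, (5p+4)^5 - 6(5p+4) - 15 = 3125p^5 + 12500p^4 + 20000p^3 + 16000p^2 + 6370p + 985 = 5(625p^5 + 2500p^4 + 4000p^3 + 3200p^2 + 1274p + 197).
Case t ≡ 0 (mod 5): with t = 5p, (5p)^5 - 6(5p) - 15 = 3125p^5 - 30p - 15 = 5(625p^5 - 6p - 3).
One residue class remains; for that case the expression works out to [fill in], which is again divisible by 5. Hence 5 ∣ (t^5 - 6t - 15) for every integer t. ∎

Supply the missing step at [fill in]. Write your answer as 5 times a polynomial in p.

5(625p^5 + 625p^4 + 250p^3 + 50p^2 - p - 4)

The residues treated are {3, 2, 4, 0}, so the missing case is t ≡ 1 (mod 5); write t = 5p+1.
Then (5p+1)^5 - 6(5p+1) - 15 = 3125p^5 + 3125p^4 + 1250p^3 + 250p^2 - 5p - 20 = 5(625p^5 + 625p^4 + 250p^3 + 50p^2 - p - 4).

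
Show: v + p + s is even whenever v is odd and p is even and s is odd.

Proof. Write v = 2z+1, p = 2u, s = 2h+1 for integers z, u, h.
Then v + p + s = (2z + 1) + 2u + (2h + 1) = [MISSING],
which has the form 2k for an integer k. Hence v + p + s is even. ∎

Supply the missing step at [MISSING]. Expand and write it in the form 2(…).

Expanding: (2z + 1) + 2u + (2h + 1) = 2h + 2u + 2z + 2.
Every term is even; pulling out the factor of 2 gives 2(h + u + z + 1).

2(h + u + z + 1)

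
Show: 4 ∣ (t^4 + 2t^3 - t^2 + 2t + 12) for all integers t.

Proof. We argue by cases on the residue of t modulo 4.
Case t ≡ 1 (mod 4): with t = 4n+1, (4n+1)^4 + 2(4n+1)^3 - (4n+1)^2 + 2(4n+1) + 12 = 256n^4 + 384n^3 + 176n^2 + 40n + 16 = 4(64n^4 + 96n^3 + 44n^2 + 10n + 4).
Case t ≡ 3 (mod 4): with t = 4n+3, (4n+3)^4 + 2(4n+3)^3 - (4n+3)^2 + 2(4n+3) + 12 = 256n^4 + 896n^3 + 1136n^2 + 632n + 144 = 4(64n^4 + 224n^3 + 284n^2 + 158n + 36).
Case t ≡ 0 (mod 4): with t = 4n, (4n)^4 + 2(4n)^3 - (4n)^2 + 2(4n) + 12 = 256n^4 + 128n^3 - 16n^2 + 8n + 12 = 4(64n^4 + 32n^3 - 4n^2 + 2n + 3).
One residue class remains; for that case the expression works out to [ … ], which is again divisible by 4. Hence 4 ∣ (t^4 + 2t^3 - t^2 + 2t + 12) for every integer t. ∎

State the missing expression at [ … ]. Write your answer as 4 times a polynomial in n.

The residues treated are {1, 3, 0}, so the missing case is t ≡ 2 (mod 4); write t = 4n+2.
Then (4n+2)^4 + 2(4n+2)^3 - (4n+2)^2 + 2(4n+2) + 12 = 256n^4 + 640n^3 + 560n^2 + 216n + 44 = 4(64n^4 + 160n^3 + 140n^2 + 54n + 11).

4(64n^4 + 160n^3 + 140n^2 + 54n + 11)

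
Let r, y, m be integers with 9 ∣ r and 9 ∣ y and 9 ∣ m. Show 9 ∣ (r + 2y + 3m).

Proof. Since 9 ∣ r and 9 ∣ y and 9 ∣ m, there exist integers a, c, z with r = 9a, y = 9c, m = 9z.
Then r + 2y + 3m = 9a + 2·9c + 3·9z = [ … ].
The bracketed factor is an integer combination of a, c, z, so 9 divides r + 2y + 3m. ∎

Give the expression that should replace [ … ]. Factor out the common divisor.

Pull the common 9 out of every term: 9a + 2·9c + 3·9z = 9(a + 2c + 3z).
a + 2c + 3z is an integer, which exhibits the divisibility.

9(a + 2c + 3z)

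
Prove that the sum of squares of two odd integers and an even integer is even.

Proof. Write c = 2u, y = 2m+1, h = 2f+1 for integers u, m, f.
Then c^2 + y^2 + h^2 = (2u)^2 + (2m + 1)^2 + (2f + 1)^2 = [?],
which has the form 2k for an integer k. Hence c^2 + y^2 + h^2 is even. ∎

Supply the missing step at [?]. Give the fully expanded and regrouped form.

2(2f^2 + 2f + 2m^2 + 2m + 2u^2 + 1)

Expanding: (2u)^2 + (2m + 1)^2 + (2f + 1)^2 = 4f^2 + 4f + 4m^2 + 4m + 4u^2 + 2.
Every term is even; pulling out the factor of 2 gives 2(2f^2 + 2f + 2m^2 + 2m + 2u^2 + 1).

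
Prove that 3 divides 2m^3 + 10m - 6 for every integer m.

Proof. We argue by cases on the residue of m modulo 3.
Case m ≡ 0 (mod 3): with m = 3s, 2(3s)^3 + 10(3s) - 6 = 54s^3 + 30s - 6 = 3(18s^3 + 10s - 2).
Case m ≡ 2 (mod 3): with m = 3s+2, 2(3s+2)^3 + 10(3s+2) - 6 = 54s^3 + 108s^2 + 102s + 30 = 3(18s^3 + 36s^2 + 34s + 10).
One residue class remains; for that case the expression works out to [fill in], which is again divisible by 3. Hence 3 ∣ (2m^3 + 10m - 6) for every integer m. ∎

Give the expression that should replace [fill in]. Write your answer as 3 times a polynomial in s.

3(18s^3 + 18s^2 + 16s + 2)

The residues treated are {0, 2}, so the missing case is m ≡ 1 (mod 3); write m = 3s+1.
Then 2(3s+1)^3 + 10(3s+1) - 6 = 54s^3 + 54s^2 + 48s + 6 = 3(18s^3 + 18s^2 + 16s + 2).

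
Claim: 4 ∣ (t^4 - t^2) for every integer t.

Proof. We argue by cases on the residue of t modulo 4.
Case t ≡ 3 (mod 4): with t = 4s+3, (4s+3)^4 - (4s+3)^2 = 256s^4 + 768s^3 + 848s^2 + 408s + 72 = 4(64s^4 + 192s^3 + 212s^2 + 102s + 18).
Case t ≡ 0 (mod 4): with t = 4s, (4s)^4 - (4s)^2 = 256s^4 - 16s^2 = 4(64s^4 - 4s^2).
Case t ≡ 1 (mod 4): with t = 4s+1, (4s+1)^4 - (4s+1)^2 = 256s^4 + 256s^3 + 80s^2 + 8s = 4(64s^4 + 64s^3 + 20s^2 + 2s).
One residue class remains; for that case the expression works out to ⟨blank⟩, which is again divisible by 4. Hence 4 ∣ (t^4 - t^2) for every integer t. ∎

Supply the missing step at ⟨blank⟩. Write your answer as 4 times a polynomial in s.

Only t ≡ 2 (mod 4) is unaccounted for. Put t = 4s+2:
(4s+2)^4 - (4s+2)^2 expands to 256s^4 + 512s^3 + 368s^2 + 112s + 12,
and factoring out 4 leaves 4(64s^4 + 128s^3 + 92s^2 + 28s + 3).

4(64s^4 + 128s^3 + 92s^2 + 28s + 3)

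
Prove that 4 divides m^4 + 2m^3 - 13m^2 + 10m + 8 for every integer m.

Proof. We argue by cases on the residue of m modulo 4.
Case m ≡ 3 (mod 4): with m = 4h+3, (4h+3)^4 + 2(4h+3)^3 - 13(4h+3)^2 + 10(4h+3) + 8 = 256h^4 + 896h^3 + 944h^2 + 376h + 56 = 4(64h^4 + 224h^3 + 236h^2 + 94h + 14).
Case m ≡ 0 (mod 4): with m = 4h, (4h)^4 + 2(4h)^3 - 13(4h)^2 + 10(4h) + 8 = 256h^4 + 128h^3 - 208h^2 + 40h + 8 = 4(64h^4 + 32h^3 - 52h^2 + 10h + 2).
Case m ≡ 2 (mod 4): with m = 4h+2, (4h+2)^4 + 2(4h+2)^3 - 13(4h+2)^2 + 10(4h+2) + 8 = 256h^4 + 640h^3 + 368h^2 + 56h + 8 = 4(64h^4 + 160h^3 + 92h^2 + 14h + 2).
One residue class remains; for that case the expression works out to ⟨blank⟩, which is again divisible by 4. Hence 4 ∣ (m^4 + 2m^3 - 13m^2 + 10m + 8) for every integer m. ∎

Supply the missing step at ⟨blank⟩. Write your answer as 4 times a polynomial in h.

The residues treated are {3, 0, 2}, so the missing case is m ≡ 1 (mod 4); write m = 4h+1.
Then (4h+1)^4 + 2(4h+1)^3 - 13(4h+1)^2 + 10(4h+1) + 8 = 256h^4 + 384h^3 - 16h^2 - 24h + 8 = 4(64h^4 + 96h^3 - 4h^2 - 6h + 2).

4(64h^4 + 96h^3 - 4h^2 - 6h + 2)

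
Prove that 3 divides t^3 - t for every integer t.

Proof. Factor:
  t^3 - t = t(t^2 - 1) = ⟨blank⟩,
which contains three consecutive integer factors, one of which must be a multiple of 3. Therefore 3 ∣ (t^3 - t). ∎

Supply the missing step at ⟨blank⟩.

t(t^2 - 1) = t(t - 1)(t + 1) = (t - 1)t(t + 1).
These three factors are consecutive integers, so their product is divisible by 3.

(t - 1)t(t + 1)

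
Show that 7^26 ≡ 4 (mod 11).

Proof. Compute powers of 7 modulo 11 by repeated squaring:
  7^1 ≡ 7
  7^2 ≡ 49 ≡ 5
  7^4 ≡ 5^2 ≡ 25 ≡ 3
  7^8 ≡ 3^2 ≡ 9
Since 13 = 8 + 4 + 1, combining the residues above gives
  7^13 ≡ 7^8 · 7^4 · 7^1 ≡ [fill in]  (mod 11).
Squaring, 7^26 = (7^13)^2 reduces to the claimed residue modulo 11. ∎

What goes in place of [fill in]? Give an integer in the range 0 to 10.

7^8 · 7^4 · 7^1 ≡ 9 · 3 · 7 = 189.
189 mod 11 = 2, so 7^13 ≡ 2 (mod 11).

2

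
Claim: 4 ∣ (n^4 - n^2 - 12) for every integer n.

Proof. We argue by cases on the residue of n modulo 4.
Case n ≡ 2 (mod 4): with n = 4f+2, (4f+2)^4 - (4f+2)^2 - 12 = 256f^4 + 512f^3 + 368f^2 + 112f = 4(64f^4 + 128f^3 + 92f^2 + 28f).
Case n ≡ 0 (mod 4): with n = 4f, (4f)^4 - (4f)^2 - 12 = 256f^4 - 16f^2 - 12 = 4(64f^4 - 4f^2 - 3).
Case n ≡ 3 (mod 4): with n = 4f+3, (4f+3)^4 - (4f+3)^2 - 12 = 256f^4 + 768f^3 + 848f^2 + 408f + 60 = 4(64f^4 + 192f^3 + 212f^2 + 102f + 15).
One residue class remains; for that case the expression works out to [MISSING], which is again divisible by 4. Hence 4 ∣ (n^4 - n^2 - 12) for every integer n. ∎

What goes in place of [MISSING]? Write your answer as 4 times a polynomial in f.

4(64f^4 + 64f^3 + 20f^2 + 2f - 3)

The residues treated are {2, 0, 3}, so the missing case is n ≡ 1 (mod 4); write n = 4f+1.
Then (4f+1)^4 - (4f+1)^2 - 12 = 256f^4 + 256f^3 + 80f^2 + 8f - 12 = 4(64f^4 + 64f^3 + 20f^2 + 2f - 3).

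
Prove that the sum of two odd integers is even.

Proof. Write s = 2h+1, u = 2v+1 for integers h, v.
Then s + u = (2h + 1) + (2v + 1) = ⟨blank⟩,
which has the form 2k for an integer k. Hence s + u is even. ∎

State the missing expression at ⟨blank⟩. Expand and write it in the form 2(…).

(2h + 1) + (2v + 1) = 2h + 2v + 2
= 2(h + v + 1).
Since h + v + 1 is an integer, the sum is of the form 2k for an integer k.

2(h + v + 1)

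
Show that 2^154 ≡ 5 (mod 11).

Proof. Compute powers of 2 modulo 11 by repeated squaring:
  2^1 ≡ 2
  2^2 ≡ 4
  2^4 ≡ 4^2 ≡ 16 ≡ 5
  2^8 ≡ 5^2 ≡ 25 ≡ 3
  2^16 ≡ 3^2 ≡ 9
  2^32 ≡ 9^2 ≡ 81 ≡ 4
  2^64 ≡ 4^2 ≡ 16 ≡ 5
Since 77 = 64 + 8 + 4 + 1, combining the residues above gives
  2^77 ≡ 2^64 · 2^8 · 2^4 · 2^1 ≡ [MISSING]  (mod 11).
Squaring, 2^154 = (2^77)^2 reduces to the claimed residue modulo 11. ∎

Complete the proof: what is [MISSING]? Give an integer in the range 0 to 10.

2^64 · 2^8 · 2^4 · 2^1 ≡ 5 · 3 · 5 · 2 = 150.
150 mod 11 = 7, so 2^77 ≡ 7 (mod 11).

7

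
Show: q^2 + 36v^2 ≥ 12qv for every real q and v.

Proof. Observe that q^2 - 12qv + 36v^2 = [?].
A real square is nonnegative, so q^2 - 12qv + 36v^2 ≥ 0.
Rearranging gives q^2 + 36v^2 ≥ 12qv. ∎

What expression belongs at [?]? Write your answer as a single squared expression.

(q - 6v)^2

q^2 - 12qv + 36v^2 is a perfect-square trinomial: the outer terms are (q)^2 and (6v)^2, and the cross term is -2·q·6v.
So q^2 - 12qv + 36v^2 = (q - 6v)^2 ≥ 0.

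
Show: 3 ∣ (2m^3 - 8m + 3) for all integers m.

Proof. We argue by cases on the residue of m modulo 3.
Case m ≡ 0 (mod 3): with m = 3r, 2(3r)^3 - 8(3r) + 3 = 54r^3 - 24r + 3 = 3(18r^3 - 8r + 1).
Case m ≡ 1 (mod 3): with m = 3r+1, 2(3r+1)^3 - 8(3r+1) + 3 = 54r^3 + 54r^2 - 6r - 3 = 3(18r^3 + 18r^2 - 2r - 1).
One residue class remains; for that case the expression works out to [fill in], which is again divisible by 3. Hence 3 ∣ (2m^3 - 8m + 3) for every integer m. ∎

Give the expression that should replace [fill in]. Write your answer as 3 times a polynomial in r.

3(18r^3 + 36r^2 + 16r + 1)

Only m ≡ 2 (mod 3) is unaccounted for. Put m = 3r+2:
2(3r+2)^3 - 8(3r+2) + 3 expands to 54r^3 + 108r^2 + 48r + 3,
and factoring out 3 leaves 3(18r^3 + 36r^2 + 16r + 1).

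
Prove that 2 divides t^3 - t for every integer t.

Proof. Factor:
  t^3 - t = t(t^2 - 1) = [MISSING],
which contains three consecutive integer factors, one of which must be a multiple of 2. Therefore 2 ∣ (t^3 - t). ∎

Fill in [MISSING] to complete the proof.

(t - 1)t(t + 1)

t(t^2 - 1) = t(t - 1)(t + 1) = (t - 1)t(t + 1).
These three factors are consecutive integers, so their product is divisible by 2.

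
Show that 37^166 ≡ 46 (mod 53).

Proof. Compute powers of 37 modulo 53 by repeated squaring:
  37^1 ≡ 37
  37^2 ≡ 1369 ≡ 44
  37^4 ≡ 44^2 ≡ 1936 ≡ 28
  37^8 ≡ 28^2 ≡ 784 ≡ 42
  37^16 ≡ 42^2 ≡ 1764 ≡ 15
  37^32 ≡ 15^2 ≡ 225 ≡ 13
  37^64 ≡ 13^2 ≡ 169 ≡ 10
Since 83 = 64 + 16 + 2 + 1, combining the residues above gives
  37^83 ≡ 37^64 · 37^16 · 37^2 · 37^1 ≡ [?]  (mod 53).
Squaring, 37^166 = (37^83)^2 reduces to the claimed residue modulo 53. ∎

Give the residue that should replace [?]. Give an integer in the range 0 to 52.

29

Multiply the listed residues: 10 · 15 · 44 · 37 = 150 → 6600 → 244200.
Reducing modulo 53: 244200 = 4607·53 + 29, so 37^83 ≡ 29.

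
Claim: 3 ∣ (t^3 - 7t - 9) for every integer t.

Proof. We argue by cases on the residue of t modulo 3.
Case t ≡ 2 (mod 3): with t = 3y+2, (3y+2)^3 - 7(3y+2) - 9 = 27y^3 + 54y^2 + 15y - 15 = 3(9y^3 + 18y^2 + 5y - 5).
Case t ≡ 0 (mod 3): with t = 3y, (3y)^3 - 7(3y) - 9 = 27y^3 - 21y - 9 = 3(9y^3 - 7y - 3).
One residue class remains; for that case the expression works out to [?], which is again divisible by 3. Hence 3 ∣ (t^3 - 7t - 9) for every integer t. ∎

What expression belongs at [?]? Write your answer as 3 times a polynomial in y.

Only t ≡ 1 (mod 3) is unaccounted for. Put t = 3y+1:
(3y+1)^3 - 7(3y+1) - 9 expands to 27y^3 + 27y^2 - 12y - 15,
and factoring out 3 leaves 3(9y^3 + 9y^2 - 4y - 5).

3(9y^3 + 9y^2 - 4y - 5)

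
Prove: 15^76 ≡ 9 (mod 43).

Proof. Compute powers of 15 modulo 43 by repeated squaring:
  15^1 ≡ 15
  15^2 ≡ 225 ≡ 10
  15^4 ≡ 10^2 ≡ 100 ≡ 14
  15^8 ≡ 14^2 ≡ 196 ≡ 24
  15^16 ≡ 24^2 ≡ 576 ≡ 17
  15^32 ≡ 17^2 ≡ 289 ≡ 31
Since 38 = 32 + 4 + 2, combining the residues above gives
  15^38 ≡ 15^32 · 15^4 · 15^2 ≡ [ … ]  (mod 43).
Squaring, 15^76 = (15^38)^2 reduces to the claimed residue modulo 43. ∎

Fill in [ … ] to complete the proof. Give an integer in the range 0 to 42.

Multiply the listed residues: 31 · 14 · 10 = 434 → 4340.
Reducing modulo 43: 4340 = 100·43 + 40, so 15^38 ≡ 40.

40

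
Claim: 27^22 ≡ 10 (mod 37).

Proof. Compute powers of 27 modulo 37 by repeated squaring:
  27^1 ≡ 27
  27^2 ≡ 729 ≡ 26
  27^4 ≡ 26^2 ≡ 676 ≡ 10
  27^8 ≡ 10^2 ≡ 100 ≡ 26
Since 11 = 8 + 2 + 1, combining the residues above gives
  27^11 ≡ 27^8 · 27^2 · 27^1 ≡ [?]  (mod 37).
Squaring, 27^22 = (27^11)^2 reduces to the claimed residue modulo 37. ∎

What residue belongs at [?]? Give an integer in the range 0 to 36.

11

27^8 · 27^2 · 27^1 ≡ 26 · 26 · 27 = 18252.
18252 mod 37 = 11, so 27^11 ≡ 11 (mod 37).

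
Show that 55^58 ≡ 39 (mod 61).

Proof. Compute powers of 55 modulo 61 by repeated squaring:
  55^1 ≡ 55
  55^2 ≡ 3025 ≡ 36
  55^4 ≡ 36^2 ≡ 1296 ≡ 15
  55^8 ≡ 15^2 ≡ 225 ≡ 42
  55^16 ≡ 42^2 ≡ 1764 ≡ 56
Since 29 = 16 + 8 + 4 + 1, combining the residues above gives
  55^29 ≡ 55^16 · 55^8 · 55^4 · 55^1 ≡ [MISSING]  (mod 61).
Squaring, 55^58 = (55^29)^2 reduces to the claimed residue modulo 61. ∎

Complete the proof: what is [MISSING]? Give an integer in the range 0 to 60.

Multiply the listed residues: 56 · 42 · 15 · 55 = 2352 → 35280 → 1940400.
Reducing modulo 61: 1940400 = 31809·61 + 51, so 55^29 ≡ 51.

51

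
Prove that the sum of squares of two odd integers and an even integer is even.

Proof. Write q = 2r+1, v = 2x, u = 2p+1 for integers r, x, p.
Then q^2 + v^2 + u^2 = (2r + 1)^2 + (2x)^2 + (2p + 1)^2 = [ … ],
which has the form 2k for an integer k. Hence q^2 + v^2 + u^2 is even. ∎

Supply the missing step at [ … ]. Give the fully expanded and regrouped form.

Expanding: (2r + 1)^2 + (2x)^2 + (2p + 1)^2 = 4p^2 + 4p + 4r^2 + 4r + 4x^2 + 2.
Every term is even; pulling out the factor of 2 gives 2(2p^2 + 2p + 2r^2 + 2r + 2x^2 + 1).

2(2p^2 + 2p + 2r^2 + 2r + 2x^2 + 1)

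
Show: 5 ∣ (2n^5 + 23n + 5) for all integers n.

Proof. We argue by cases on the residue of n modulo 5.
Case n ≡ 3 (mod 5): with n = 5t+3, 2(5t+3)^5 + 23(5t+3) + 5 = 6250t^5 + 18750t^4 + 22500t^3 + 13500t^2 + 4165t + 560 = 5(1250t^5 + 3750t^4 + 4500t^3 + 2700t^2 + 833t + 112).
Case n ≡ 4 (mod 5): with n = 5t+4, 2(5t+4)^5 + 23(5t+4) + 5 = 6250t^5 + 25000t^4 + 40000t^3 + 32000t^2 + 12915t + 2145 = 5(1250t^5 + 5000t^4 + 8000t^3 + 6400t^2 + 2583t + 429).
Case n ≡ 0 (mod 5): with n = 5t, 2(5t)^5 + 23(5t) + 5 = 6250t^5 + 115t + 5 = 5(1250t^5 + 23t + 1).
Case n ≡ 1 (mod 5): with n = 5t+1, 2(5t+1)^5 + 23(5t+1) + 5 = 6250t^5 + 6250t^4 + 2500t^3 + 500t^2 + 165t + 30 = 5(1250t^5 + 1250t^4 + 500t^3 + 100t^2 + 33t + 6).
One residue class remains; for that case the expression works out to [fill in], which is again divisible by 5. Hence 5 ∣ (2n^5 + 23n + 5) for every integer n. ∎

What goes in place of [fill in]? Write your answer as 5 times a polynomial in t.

5(1250t^5 + 2500t^4 + 2000t^3 + 800t^2 + 183t + 23)

The residues treated are {3, 4, 0, 1}, so the missing case is n ≡ 2 (mod 5); write n = 5t+2.
Then 2(5t+2)^5 + 23(5t+2) + 5 = 6250t^5 + 12500t^4 + 10000t^3 + 4000t^2 + 915t + 115 = 5(1250t^5 + 2500t^4 + 2000t^3 + 800t^2 + 183t + 23).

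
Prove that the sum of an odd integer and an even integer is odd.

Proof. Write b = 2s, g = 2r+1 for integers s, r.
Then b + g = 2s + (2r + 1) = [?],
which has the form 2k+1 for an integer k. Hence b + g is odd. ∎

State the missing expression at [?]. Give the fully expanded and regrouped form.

Expanding: 2s + (2r + 1) = 2r + 2s + 1.
Every term except the constant is even, so this is 2(r + s) + 1,
and r + s ∈ ℤ gives the required form.

2(r + s) + 1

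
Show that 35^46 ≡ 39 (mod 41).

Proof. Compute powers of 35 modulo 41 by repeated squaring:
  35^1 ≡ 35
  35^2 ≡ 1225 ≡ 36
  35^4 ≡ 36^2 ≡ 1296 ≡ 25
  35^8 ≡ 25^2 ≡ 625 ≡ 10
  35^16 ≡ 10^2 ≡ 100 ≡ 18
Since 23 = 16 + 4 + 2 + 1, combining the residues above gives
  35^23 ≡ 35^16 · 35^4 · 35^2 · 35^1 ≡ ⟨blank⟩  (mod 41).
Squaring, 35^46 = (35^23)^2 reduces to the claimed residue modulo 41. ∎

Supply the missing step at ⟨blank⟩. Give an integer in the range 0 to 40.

11

35^16 · 35^4 · 35^2 · 35^1 ≡ 18 · 25 · 36 · 35 = 567000.
567000 mod 41 = 11, so 35^23 ≡ 11 (mod 41).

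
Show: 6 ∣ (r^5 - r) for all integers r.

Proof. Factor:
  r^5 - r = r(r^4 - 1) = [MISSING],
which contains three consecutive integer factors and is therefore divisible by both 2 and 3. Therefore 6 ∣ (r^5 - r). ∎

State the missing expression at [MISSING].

(r - 1)r(r + 1)(r^2 + 1)

r^4 - 1 = (r^2 - 1)(r^2 + 1), and r^2 - 1 = (r-1)(r+1).
So r(r^4 - 1) = (r - 1)r(r + 1)(r^2 + 1).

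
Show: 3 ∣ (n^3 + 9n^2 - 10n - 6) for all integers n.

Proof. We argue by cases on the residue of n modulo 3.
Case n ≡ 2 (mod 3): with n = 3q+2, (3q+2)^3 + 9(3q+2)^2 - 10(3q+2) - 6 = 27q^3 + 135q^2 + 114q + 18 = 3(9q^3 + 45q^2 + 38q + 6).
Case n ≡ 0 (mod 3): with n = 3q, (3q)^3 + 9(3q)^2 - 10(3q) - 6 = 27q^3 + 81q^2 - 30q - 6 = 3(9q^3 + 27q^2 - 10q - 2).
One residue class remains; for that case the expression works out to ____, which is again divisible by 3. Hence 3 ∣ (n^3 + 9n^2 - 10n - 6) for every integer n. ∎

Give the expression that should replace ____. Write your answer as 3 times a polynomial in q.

The residues treated are {2, 0}, so the missing case is n ≡ 1 (mod 3); write n = 3q+1.
Then (3q+1)^3 + 9(3q+1)^2 - 10(3q+1) - 6 = 27q^3 + 108q^2 + 33q - 6 = 3(9q^3 + 36q^2 + 11q - 2).

3(9q^3 + 36q^2 + 11q - 2)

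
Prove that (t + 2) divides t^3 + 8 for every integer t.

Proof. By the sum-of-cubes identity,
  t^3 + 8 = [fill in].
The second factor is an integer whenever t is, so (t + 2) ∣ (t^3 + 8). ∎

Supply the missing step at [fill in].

(t + 2)(t^2 - 2t + 4)

Polynomial division of t^3 + 8 by t + 2 leaves remainder 0 and quotient t^2 - 2t + 4.
Hence t^3 + 8 = (t + 2)(t^2 - 2t + 4).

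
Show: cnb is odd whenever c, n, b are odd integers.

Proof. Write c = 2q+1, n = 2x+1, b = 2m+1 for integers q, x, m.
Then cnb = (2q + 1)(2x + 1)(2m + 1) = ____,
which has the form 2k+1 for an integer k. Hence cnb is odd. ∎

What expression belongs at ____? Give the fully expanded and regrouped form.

2(4mqx + 2mq + 2mx + m + 2qx + q + x) + 1

Expanding: (2q + 1)(2x + 1)(2m + 1) = 8mqx + 4mq + 4mx + 2m + 4qx + 2q + 2x + 1.
Every term except the constant is even, so this is 2(4mqx + 2mq + 2mx + m + 2qx + q + x) + 1,
and 4mqx + 2mq + 2mx + m + 2qx + q + x ∈ ℤ gives the required form.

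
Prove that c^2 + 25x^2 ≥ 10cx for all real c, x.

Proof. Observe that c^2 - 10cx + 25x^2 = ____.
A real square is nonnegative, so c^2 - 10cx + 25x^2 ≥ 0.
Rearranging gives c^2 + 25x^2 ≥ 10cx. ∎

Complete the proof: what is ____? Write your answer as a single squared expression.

(c - 5x)^2

c^2 - 10cx + 25x^2 is a perfect-square trinomial: the outer terms are (c)^2 and (5x)^2, and the cross term is -2·c·5x.
So c^2 - 10cx + 25x^2 = (c - 5x)^2 ≥ 0.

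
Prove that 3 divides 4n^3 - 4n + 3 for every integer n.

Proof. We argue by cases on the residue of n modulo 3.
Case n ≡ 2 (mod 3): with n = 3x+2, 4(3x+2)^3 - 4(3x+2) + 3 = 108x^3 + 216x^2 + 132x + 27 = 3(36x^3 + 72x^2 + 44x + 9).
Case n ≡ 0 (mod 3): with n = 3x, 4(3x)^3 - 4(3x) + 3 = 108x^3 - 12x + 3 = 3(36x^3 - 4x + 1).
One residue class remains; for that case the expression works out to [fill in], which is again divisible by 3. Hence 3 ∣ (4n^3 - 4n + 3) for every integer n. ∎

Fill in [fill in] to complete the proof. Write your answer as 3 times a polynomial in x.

3(36x^3 + 36x^2 + 8x + 1)

The residues treated are {2, 0}, so the missing case is n ≡ 1 (mod 3); write n = 3x+1.
Then 4(3x+1)^3 - 4(3x+1) + 3 = 108x^3 + 108x^2 + 24x + 3 = 3(36x^3 + 36x^2 + 8x + 1).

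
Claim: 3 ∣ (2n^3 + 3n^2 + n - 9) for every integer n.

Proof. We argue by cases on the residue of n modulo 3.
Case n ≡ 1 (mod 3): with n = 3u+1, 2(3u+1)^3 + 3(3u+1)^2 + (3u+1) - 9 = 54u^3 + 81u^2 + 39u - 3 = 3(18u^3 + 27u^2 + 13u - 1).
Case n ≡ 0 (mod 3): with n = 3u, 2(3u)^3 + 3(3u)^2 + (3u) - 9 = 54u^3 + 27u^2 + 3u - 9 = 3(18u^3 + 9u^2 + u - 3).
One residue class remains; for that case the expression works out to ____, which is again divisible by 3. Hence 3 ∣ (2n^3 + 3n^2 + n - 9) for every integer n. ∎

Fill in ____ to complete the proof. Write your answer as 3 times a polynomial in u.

Only n ≡ 2 (mod 3) is unaccounted for. Put n = 3u+2:
2(3u+2)^3 + 3(3u+2)^2 + (3u+2) - 9 expands to 54u^3 + 135u^2 + 111u + 21,
and factoring out 3 leaves 3(18u^3 + 45u^2 + 37u + 7).

3(18u^3 + 45u^2 + 37u + 7)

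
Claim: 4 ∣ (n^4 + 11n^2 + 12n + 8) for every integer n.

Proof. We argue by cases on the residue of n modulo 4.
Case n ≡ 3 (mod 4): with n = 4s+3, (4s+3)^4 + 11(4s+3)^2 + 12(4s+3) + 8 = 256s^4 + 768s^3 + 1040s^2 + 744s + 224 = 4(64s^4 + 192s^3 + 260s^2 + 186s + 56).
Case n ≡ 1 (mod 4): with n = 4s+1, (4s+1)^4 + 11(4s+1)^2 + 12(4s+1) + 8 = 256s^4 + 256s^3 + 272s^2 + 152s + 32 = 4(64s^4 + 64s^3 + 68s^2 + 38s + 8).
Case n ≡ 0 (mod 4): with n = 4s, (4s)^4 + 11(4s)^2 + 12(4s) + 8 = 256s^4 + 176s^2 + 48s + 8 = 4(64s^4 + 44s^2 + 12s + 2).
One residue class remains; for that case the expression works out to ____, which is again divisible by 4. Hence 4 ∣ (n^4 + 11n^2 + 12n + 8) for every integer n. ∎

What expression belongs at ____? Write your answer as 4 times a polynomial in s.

4(64s^4 + 128s^3 + 140s^2 + 88s + 23)

The residues treated are {3, 1, 0}, so the missing case is n ≡ 2 (mod 4); write n = 4s+2.
Then (4s+2)^4 + 11(4s+2)^2 + 12(4s+2) + 8 = 256s^4 + 512s^3 + 560s^2 + 352s + 92 = 4(64s^4 + 128s^3 + 140s^2 + 88s + 23).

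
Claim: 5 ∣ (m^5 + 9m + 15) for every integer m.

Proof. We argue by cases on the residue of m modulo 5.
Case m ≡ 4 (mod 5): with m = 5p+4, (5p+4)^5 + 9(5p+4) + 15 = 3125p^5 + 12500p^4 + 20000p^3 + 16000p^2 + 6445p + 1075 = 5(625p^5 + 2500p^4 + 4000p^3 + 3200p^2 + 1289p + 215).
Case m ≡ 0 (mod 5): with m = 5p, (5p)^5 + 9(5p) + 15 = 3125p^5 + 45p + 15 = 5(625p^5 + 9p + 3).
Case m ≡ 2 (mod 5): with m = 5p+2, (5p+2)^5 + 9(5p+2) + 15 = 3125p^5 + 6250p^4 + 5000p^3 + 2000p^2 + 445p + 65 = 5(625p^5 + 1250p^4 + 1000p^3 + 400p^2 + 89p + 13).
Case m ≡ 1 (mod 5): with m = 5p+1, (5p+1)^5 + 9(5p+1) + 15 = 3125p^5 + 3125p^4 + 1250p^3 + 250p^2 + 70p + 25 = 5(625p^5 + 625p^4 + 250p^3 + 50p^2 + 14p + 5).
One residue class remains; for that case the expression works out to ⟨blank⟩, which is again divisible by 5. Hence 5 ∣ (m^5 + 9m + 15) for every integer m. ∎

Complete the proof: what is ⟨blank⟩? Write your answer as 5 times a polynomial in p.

Only m ≡ 3 (mod 5) is unaccounted for. Put m = 5p+3:
(5p+3)^5 + 9(5p+3) + 15 expands to 3125p^5 + 9375p^4 + 11250p^3 + 6750p^2 + 2070p + 285,
and factoring out 5 leaves 5(625p^5 + 1875p^4 + 2250p^3 + 1350p^2 + 414p + 57).

5(625p^5 + 1875p^4 + 2250p^3 + 1350p^2 + 414p + 57)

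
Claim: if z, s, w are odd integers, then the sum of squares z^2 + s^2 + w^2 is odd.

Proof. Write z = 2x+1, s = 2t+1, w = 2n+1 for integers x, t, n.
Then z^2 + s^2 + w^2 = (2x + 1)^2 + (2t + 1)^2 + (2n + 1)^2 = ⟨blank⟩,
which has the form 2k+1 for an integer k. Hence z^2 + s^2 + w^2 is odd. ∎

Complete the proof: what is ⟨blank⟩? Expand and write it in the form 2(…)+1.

Expanding: (2x + 1)^2 + (2t + 1)^2 + (2n + 1)^2 = 4n^2 + 4n + 4t^2 + 4t + 4x^2 + 4x + 3.
Every term except the constant is even, so this is 2(2n^2 + 2n + 2t^2 + 2t + 2x^2 + 2x + 1) + 1,
and 2n^2 + 2n + 2t^2 + 2t + 2x^2 + 2x + 1 ∈ ℤ gives the required form.

2(2n^2 + 2n + 2t^2 + 2t + 2x^2 + 2x + 1) + 1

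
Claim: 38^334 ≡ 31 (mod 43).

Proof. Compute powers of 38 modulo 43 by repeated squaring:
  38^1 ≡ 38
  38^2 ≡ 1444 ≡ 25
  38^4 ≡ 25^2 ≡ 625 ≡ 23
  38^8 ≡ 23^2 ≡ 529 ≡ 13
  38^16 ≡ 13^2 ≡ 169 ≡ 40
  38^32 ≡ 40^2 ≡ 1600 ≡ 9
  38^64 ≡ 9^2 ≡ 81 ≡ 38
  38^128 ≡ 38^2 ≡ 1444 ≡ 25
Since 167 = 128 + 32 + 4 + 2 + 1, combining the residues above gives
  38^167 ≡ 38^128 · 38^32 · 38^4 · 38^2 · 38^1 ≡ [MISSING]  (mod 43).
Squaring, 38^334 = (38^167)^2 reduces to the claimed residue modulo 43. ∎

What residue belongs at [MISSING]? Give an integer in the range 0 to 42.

38^128 · 38^32 · 38^4 · 38^2 · 38^1 ≡ 25 · 9 · 23 · 25 · 38 = 4916250.
4916250 mod 43 = 17, so 38^167 ≡ 17 (mod 43).

17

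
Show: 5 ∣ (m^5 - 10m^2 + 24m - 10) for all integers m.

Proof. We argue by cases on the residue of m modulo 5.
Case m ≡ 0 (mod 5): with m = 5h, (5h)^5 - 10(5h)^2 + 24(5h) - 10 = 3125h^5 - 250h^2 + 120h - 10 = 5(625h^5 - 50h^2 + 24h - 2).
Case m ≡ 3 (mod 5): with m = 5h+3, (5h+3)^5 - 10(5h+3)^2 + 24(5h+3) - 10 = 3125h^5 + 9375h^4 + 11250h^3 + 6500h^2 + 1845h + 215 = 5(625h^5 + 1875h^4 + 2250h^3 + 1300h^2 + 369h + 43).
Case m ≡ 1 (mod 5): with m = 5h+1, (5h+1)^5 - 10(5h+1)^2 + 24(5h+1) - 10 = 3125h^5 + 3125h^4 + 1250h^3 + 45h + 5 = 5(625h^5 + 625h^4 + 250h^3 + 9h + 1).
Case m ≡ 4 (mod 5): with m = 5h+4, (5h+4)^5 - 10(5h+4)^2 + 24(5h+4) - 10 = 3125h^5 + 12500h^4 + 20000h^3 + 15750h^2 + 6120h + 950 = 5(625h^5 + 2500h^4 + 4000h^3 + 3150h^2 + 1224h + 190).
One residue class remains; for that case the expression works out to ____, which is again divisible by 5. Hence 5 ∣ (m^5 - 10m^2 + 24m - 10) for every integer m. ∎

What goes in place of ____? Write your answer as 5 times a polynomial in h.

Only m ≡ 2 (mod 5) is unaccounted for. Put m = 5h+2:
(5h+2)^5 - 10(5h+2)^2 + 24(5h+2) - 10 expands to 3125h^5 + 6250h^4 + 5000h^3 + 1750h^2 + 320h + 30,
and factoring out 5 leaves 5(625h^5 + 1250h^4 + 1000h^3 + 350h^2 + 64h + 6).

5(625h^5 + 1250h^4 + 1000h^3 + 350h^2 + 64h + 6)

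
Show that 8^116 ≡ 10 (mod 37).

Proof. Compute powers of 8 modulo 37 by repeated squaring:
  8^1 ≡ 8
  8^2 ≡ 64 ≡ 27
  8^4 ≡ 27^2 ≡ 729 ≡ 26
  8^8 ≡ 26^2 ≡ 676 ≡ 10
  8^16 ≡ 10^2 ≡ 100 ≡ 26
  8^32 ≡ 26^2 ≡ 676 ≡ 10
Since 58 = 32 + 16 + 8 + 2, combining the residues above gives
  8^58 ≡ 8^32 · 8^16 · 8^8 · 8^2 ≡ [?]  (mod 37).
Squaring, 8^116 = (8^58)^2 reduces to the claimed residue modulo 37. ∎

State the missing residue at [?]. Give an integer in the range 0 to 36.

11

8^32 · 8^16 · 8^8 · 8^2 ≡ 10 · 26 · 10 · 27 = 70200.
70200 mod 37 = 11, so 8^58 ≡ 11 (mod 37).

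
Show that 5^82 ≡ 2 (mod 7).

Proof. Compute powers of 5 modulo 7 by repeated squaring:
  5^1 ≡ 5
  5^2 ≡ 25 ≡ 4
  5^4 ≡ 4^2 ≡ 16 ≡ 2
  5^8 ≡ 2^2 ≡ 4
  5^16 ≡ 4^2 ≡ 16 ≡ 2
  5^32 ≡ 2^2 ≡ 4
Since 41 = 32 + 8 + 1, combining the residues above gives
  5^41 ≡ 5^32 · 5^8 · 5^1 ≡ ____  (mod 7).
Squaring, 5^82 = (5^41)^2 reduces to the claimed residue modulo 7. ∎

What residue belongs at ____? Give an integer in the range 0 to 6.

5^32 · 5^8 · 5^1 ≡ 4 · 4 · 5 = 80.
80 mod 7 = 3, so 5^41 ≡ 3 (mod 7).

3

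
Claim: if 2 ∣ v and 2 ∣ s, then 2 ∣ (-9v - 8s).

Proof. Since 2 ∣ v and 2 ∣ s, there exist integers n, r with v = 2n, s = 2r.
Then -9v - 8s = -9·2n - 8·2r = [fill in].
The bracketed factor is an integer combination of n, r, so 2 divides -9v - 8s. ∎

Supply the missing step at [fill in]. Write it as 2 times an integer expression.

Pull the common 2 out of every term: -9·2n - 8·2r = 2(-9n - 8r).
-9n - 8r is an integer, which exhibits the divisibility.

2(-9n - 8r)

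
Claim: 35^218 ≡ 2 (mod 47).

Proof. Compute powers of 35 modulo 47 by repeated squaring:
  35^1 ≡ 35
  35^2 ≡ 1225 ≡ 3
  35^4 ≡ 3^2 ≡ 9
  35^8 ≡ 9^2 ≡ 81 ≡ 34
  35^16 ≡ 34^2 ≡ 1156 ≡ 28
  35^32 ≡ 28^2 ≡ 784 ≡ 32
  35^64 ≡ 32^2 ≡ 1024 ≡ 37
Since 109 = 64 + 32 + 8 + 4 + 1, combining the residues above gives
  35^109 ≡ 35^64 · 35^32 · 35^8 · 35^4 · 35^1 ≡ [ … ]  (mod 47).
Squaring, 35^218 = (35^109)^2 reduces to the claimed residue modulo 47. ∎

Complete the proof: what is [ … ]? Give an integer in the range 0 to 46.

40

35^64 · 35^32 · 35^8 · 35^4 · 35^1 ≡ 37 · 32 · 34 · 9 · 35 = 12680640.
12680640 mod 47 = 40, so 35^109 ≡ 40 (mod 47).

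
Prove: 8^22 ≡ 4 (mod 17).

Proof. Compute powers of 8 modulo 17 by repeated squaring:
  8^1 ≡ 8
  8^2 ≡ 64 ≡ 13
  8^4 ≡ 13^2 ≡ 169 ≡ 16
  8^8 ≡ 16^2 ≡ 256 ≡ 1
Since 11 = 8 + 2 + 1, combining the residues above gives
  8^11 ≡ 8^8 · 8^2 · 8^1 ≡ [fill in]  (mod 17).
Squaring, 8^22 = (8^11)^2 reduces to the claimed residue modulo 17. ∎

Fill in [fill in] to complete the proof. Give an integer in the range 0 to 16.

2

Multiply the listed residues: 1 · 13 · 8 = 13 → 104.
Reducing modulo 17: 104 = 6·17 + 2, so 8^11 ≡ 2.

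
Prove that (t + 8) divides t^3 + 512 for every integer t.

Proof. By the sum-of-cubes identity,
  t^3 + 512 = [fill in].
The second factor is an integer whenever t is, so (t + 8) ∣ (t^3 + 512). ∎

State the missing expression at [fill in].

(t + 8)(t^2 - 8t + 64)

a^3 + b^3 = (a + b)(a^2 - ab + b^2). With a = t, b = 8:
t^3 + 512 = (t + 8)(t^2 - 8t + 64).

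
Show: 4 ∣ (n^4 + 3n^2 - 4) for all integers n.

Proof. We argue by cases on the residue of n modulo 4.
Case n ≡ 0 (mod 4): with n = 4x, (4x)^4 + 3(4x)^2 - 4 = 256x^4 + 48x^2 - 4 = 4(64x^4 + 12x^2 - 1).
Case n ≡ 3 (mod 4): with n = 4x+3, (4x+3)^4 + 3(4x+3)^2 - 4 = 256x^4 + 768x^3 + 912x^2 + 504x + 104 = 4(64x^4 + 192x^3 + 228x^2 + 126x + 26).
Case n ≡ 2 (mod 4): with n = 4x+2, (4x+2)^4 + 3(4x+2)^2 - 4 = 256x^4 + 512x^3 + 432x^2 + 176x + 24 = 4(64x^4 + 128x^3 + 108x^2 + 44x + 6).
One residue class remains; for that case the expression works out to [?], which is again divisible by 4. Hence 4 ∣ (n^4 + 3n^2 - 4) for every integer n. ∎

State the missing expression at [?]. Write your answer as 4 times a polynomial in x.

4(64x^4 + 64x^3 + 36x^2 + 10x)

Only n ≡ 1 (mod 4) is unaccounted for. Put n = 4x+1:
(4x+1)^4 + 3(4x+1)^2 - 4 expands to 256x^4 + 256x^3 + 144x^2 + 40x,
and factoring out 4 leaves 4(64x^4 + 64x^3 + 36x^2 + 10x).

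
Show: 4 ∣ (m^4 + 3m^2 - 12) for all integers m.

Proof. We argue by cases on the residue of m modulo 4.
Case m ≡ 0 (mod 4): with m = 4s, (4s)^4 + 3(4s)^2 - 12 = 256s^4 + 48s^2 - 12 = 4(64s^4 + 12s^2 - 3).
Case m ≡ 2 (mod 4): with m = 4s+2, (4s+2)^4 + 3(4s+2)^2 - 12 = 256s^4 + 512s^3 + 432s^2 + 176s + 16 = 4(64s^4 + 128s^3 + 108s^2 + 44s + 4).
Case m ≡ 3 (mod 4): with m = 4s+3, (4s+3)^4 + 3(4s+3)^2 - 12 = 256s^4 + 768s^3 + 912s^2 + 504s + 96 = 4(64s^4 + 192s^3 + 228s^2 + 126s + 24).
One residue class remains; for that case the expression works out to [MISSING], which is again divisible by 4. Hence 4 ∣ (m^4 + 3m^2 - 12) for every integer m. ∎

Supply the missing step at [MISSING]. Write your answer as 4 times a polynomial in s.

4(64s^4 + 64s^3 + 36s^2 + 10s - 2)

Only m ≡ 1 (mod 4) is unaccounted for. Put m = 4s+1:
(4s+1)^4 + 3(4s+1)^2 - 12 expands to 256s^4 + 256s^3 + 144s^2 + 40s - 8,
and factoring out 4 leaves 4(64s^4 + 64s^3 + 36s^2 + 10s - 2).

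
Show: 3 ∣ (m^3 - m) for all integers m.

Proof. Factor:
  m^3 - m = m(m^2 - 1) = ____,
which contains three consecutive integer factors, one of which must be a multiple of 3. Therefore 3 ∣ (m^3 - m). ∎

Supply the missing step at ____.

(m - 1)m(m + 1)

m(m^2 - 1) = m(m - 1)(m + 1) = (m - 1)m(m + 1).
These three factors are consecutive integers, so their product is divisible by 3.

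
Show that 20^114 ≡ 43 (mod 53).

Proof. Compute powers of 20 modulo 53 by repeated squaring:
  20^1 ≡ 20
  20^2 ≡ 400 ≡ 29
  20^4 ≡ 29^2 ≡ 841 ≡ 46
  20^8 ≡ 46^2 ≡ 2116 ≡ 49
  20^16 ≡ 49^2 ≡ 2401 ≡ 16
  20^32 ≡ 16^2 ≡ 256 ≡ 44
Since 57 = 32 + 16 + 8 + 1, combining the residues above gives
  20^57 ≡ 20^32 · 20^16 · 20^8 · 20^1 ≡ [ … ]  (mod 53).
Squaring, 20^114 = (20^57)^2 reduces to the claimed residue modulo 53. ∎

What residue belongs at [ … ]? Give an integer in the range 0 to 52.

20^32 · 20^16 · 20^8 · 20^1 ≡ 44 · 16 · 49 · 20 = 689920.
689920 mod 53 = 19, so 20^57 ≡ 19 (mod 53).

19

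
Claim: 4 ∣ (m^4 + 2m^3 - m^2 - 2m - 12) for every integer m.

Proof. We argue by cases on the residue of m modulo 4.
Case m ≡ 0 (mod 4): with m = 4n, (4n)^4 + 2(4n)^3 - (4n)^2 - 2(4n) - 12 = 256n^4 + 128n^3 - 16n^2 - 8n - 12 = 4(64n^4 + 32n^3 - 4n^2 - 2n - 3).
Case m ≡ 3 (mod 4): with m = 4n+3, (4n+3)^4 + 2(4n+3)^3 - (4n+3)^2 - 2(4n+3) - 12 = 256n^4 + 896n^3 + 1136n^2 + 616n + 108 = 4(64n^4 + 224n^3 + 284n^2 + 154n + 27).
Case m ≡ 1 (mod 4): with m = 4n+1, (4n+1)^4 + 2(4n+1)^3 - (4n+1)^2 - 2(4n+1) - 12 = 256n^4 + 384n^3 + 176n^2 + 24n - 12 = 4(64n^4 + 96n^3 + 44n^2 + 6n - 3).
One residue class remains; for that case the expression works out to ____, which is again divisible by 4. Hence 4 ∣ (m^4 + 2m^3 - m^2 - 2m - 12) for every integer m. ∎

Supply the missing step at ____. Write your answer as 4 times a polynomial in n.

4(64n^4 + 160n^3 + 140n^2 + 50n + 3)

The residues treated are {0, 3, 1}, so the missing case is m ≡ 2 (mod 4); write m = 4n+2.
Then (4n+2)^4 + 2(4n+2)^3 - (4n+2)^2 - 2(4n+2) - 12 = 256n^4 + 640n^3 + 560n^2 + 200n + 12 = 4(64n^4 + 160n^3 + 140n^2 + 50n + 3).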